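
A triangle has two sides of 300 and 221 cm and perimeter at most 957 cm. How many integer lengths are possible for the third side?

357

Triangle inequality: 79 < x < 521. Perimeter ≤ 957 gives x ≤ 957 − 300 − 221 = 436.
So 79 < x ≤ 436; integers 80 through 436: 357 values.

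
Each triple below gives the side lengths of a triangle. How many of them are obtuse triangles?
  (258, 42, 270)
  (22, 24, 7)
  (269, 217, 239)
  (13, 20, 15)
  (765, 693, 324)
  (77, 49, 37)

(258,42,270): 42²+258² = 68328 < 72900 = 270² → obtuse
(22,24,7): 7²+22² = 533 < 576 = 24² → obtuse
(269,217,239): 217²+239² = 104210 > 72361 = 269² → acute
(13,20,15): 13²+15² = 394 < 400 = 20² → obtuse
(765,693,324): 324²+693² = 585225 = 765² → right
(77,49,37): 37²+49² = 3770 < 5929 = 77² → obtuse
4 of the 6 are obtuse.

4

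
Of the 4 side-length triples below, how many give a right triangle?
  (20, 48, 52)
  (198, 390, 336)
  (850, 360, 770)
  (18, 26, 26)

(20,48,52): 20²+48² = 2704 = 52² → right
(198,390,336): 198²+336² = 152100 = 390² → right
(850,360,770): 360²+770² = 722500 = 850² → right
(18,26,26): 18²+26² = 1000 > 676 = 26² → acute
3 of the 4 are right.

3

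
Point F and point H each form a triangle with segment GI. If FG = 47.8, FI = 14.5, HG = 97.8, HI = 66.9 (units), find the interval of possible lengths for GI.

33.3 < GI < 62.3

From triangle FGI: |47.8 − 14.5| < GI < 47.8 + 14.5, i.e. 33.3 < GI < 62.3.
From triangle HGI: 30.9 < GI < 164.7.
Both must hold, so GI lies in the intersection.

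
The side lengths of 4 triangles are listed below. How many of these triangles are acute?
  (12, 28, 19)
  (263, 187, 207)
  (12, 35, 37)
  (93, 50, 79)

2

(12,28,19): 12²+19² = 505 < 784 = 28² → obtuse
(263,187,207): 187²+207² = 77818 > 69169 = 263² → acute
(12,35,37): 12²+35² = 1369 = 37² → right
(93,50,79): 50²+79² = 8741 > 8649 = 93² → acute
2 of the 4 are acute.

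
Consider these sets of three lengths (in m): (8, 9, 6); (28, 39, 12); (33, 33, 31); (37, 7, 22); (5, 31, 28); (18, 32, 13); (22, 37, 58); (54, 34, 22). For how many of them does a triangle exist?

6

(6,8,9): 6+8 > 9 → valid
(12,28,39): 12+28 > 39 → valid
(31,33,33): 31+33 > 33 → valid
(7,22,37): 7+22 ≤ 37 → not valid
(5,28,31): 5+28 > 31 → valid
(13,18,32): 13+18 ≤ 32 → not valid
(22,37,58): 22+37 > 58 → valid
(22,34,54): 22+34 > 54 → valid
6 of the 8 triples form a triangle.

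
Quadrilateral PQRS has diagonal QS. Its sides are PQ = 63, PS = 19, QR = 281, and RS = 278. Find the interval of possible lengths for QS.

From triangle PQS: |63 − 19| < QS < 63 + 19, i.e. 44 < QS < 82.
From triangle RQS: 3 < QS < 559.
Both must hold, so QS lies in the intersection.

44 < QS < 82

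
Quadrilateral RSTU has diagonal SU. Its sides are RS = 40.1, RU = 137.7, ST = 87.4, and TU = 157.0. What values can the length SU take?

From triangle RSU: |40.1 − 137.7| < SU < 40.1 + 137.7, i.e. 97.6 < SU < 177.8.
From triangle TSU: 69.6 < SU < 244.4.
Both must hold, so SU lies in the intersection.

97.6 < SU < 177.8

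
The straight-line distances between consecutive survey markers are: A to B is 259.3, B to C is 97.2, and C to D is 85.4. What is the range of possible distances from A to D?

The maximum is all hops collinear in one direction: 259.3 + 97.2 + 85.4 = 441.9.
The longest hop is 259.3; the others sum to 182.6. Folding the others back against it leaves at least 259.3 − 182.6 = 76.7.

76.7 ≤ AD ≤ 441.9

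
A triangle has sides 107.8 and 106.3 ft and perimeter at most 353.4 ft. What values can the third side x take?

1.5 < x ≤ 139.3

Triangle inequality alone gives 1.5 < x < 214.1.
The perimeter condition gives x ≤ 353.4 − 107.8 − 106.3 = 139.3.
Intersecting the two: 1.5 < x ≤ 139.3.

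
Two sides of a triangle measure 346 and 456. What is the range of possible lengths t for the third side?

110 < t < 802

By the triangle inequality, t must be less than 346 + 456 = 802 and greater than |346 − 456| = 110.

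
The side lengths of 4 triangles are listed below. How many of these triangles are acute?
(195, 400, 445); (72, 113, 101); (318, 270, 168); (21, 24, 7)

1

(195,400,445): 195²+400² = 198025 = 445² → right
(72,113,101): 72²+101² = 15385 > 12769 = 113² → acute
(318,270,168): 168²+270² = 101124 = 318² → right
(21,24,7): 7²+21² = 490 < 576 = 24² → obtuse
1 of the 4 is acute.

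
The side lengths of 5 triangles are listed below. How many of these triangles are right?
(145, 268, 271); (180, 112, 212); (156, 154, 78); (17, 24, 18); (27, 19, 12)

(145,268,271): 145²+268² = 92849 > 73441 = 271² → acute
(180,112,212): 112²+180² = 44944 = 212² → right
(156,154,78): 78²+154² = 29800 > 24336 = 156² → acute
(17,24,18): 17²+18² = 613 > 576 = 24² → acute
(27,19,12): 12²+19² = 505 < 729 = 27² → obtuse
1 of the 5 is right.

1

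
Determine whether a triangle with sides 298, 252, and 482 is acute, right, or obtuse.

Compare the square of the longest side to the sum of squares of the other two: 252² + 298² = 152308 < 232324 = 482².

obtuse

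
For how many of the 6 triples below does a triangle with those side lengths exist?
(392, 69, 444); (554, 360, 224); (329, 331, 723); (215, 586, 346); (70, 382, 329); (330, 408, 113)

(69,392,444): 69+392 > 444 → valid
(224,360,554): 224+360 > 554 → valid
(329,331,723): 329+331 ≤ 723 → not valid
(215,346,586): 215+346 ≤ 586 → not valid
(70,329,382): 70+329 > 382 → valid
(113,330,408): 113+330 > 408 → valid
4 of the 6 triples form a triangle.

4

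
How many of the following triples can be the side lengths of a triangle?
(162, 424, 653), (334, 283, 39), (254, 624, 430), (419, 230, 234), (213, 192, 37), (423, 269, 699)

(162,424,653): 162+424 ≤ 653 → not valid
(39,283,334): 39+283 ≤ 334 → not valid
(254,430,624): 254+430 > 624 → valid
(230,234,419): 230+234 > 419 → valid
(37,192,213): 37+192 > 213 → valid
(269,423,699): 269+423 ≤ 699 → not valid
3 of the 6 triples form a triangle.

3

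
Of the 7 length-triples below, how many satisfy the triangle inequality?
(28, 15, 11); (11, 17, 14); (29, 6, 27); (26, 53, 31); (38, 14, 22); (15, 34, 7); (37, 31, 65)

4

(11,15,28): 11+15 ≤ 28 → not valid
(11,14,17): 11+14 > 17 → valid
(6,27,29): 6+27 > 29 → valid
(26,31,53): 26+31 > 53 → valid
(14,22,38): 14+22 ≤ 38 → not valid
(7,15,34): 7+15 ≤ 34 → not valid
(31,37,65): 31+37 > 65 → valid
4 of the 7 triples form a triangle.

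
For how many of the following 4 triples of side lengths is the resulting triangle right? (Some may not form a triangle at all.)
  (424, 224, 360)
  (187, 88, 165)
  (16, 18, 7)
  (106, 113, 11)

(424,224,360): 224²+360² = 179776 = 424² → right
(187,88,165): 88²+165² = 34969 = 187² → right
(16,18,7): 7²+16² = 305 < 324 = 18² → obtuse
(106,113,11): 11²+106² = 11357 < 12769 = 113² → obtuse
2 of the 4 are right.

2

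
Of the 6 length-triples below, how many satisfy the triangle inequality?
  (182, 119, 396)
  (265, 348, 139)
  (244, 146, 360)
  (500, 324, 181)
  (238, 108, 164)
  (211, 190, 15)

(119,182,396): 119+182 ≤ 396 → not valid
(139,265,348): 139+265 > 348 → valid
(146,244,360): 146+244 > 360 → valid
(181,324,500): 181+324 > 500 → valid
(108,164,238): 108+164 > 238 → valid
(15,190,211): 15+190 ≤ 211 → not valid
4 of the 6 triples form a triangle.

4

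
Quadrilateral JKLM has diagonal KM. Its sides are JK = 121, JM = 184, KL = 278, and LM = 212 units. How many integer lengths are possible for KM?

238

From triangle JKM: 63 < KM < 305.
From triangle LKM: 66 < KM < 490.
Intersection: 66 < KM < 305, so integers 67 through 304: 238 values.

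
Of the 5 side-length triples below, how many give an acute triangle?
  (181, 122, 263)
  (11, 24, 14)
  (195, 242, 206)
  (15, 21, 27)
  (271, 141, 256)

(181,122,263): 122²+181² = 47645 < 69169 = 263² → obtuse
(11,24,14): 11²+14² = 317 < 576 = 24² → obtuse
(195,242,206): 195²+206² = 80461 > 58564 = 242² → acute
(15,21,27): 15²+21² = 666 < 729 = 27² → obtuse
(271,141,256): 141²+256² = 85417 > 73441 = 271² → acute
2 of the 5 are acute.

2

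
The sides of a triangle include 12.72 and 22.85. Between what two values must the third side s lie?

By the triangle inequality, s must be less than 12.72 + 22.85 = 35.57 and greater than |12.72 − 22.85| = 10.13.

10.13 < s < 35.57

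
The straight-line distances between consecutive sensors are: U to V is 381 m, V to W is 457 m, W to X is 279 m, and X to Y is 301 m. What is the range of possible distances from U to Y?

The maximum is all hops collinear in one direction: 381 + 457 + 279 + 301 = 1418.
The longest hop is 457; the others sum to 961. Since 457 ≤ 961, the path can fold back on itself completely, so the minimum distance is 0.

0 ≤ UY ≤ 1418 m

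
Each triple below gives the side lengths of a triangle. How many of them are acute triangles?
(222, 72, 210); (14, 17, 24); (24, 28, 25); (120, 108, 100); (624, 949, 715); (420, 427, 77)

2

(222,72,210): 72²+210² = 49284 = 222² → right
(14,17,24): 14²+17² = 485 < 576 = 24² → obtuse
(24,28,25): 24²+25² = 1201 > 784 = 28² → acute
(120,108,100): 100²+108² = 21664 > 14400 = 120² → acute
(624,949,715): 624²+715² = 900601 = 949² → right
(420,427,77): 77²+420² = 182329 = 427² → right
2 of the 6 are acute.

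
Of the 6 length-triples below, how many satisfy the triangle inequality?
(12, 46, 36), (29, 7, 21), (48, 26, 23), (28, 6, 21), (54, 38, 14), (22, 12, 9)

(12,36,46): 12+36 > 46 → valid
(7,21,29): 7+21 ≤ 29 → not valid
(23,26,48): 23+26 > 48 → valid
(6,21,28): 6+21 ≤ 28 → not valid
(14,38,54): 14+38 ≤ 54 → not valid
(9,12,22): 9+12 ≤ 22 → not valid
2 of the 6 triples form a triangle.

2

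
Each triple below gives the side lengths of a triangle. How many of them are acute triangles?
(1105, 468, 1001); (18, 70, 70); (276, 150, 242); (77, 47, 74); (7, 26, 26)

4

(1105,468,1001): 468²+1001² = 1221025 = 1105² → right
(18,70,70): 18²+70² = 5224 > 4900 = 70² → acute
(276,150,242): 150²+242² = 81064 > 76176 = 276² → acute
(77,47,74): 47²+74² = 7685 > 5929 = 77² → acute
(7,26,26): 7²+26² = 725 > 676 = 26² → acute
4 of the 5 are acute.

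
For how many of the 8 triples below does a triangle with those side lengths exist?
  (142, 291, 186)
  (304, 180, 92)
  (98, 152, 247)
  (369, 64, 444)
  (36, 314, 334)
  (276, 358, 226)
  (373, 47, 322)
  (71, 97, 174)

4

(142,186,291): 142+186 > 291 → valid
(92,180,304): 92+180 ≤ 304 → not valid
(98,152,247): 98+152 > 247 → valid
(64,369,444): 64+369 ≤ 444 → not valid
(36,314,334): 36+314 > 334 → valid
(226,276,358): 226+276 > 358 → valid
(47,322,373): 47+322 ≤ 373 → not valid
(71,97,174): 71+97 ≤ 174 → not valid
4 of the 8 triples form a triangle.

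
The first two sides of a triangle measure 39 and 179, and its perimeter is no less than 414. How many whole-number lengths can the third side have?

22

Triangle inequality: 140 < x < 218. Perimeter ≥ 414 gives x ≥ 414 − 39 − 179 = 196.
So 196 ≤ x < 218; integers 196 through 217: 22 values.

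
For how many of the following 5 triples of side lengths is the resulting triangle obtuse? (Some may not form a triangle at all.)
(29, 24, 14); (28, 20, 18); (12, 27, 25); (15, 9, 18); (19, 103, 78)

(29,24,14): 14²+24² = 772 < 841 = 29² → obtuse
(28,20,18): 18²+20² = 724 < 784 = 28² → obtuse
(12,27,25): 12²+25² = 769 > 729 = 27² → acute
(15,9,18): 9²+15² = 306 < 324 = 18² → obtuse
(19,103,78): 19+78 ≤ 103, not a triangle
3 of the 5 are obtuse.

3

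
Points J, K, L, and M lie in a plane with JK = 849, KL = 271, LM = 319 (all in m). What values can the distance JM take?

259 ≤ JM ≤ 1439 m

The maximum is all hops collinear in one direction: 849 + 271 + 319 = 1439.
The longest hop is 849; the others sum to 590. Folding the others back against it leaves at least 849 − 590 = 259.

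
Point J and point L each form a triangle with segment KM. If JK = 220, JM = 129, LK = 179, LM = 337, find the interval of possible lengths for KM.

158 < KM < 349

From triangle JKM: |220 − 129| < KM < 220 + 129, i.e. 91 < KM < 349.
From triangle LKM: 158 < KM < 516.
Both must hold, so KM lies in the intersection.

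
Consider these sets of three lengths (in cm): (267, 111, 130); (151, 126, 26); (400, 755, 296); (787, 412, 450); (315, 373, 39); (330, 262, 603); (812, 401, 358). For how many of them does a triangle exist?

2

(111,130,267): 111+130 ≤ 267 → not valid
(26,126,151): 26+126 > 151 → valid
(296,400,755): 296+400 ≤ 755 → not valid
(412,450,787): 412+450 > 787 → valid
(39,315,373): 39+315 ≤ 373 → not valid
(262,330,603): 262+330 ≤ 603 → not valid
(358,401,812): 358+401 ≤ 812 → not valid
2 of the 7 triples form a triangle.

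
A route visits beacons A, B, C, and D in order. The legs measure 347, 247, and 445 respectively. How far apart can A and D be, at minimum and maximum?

0 ≤ AD ≤ 1039

The maximum is all hops collinear in one direction: 347 + 247 + 445 = 1039.
The longest hop is 445; the others sum to 594. Since 445 ≤ 594, the path can fold back on itself completely, so the minimum distance is 0.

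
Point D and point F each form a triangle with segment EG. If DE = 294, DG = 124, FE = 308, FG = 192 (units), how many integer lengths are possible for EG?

247

From triangle DEG: 170 < EG < 418.
From triangle FEG: 116 < EG < 500.
Intersection: 170 < EG < 418, so integers 171 through 417: 247 values.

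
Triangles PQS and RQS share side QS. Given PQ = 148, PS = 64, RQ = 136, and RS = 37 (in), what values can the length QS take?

From triangle PQS: |148 − 64| < QS < 148 + 64, i.e. 84 < QS < 212.
From triangle RQS: 99 < QS < 173.
Both must hold, so QS lies in the intersection.

99 < QS < 173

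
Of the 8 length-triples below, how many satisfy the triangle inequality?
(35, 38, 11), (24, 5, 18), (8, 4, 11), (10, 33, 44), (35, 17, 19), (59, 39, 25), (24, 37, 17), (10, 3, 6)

5

(11,35,38): 11+35 > 38 → valid
(5,18,24): 5+18 ≤ 24 → not valid
(4,8,11): 4+8 > 11 → valid
(10,33,44): 10+33 ≤ 44 → not valid
(17,19,35): 17+19 > 35 → valid
(25,39,59): 25+39 > 59 → valid
(17,24,37): 17+24 > 37 → valid
(3,6,10): 3+6 ≤ 10 → not valid
5 of the 8 triples form a triangle.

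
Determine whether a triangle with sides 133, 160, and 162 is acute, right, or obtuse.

Compare the square of the longest side to the sum of squares of the other two: 133² + 160² = 43289 > 26244 = 162².

acute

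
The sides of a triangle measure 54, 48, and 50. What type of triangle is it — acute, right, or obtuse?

Compare the square of the longest side to the sum of squares of the other two: 48² + 50² = 4804 > 2916 = 54².

acute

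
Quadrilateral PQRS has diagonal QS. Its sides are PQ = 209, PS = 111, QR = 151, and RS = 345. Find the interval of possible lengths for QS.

194 < QS < 320

From triangle PQS: |209 − 111| < QS < 209 + 111, i.e. 98 < QS < 320.
From triangle RQS: 194 < QS < 496.
Both must hold, so QS lies in the intersection.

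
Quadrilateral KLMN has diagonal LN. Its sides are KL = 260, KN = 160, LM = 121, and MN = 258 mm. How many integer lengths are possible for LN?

241

From triangle KLN: 100 < LN < 420.
From triangle MLN: 137 < LN < 379.
Intersection: 137 < LN < 379, so integers 138 through 378: 241 values.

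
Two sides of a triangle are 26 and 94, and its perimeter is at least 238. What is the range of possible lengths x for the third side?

Triangle inequality alone gives 68 < x < 120.
The perimeter condition gives x ≥ 238 − 26 − 94 = 118.
Intersecting the two: 118 ≤ x < 120.

118 ≤ x < 120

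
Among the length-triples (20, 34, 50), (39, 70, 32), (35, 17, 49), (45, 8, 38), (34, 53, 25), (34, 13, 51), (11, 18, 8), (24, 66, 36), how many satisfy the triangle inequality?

6

(20,34,50): 20+34 > 50 → valid
(32,39,70): 32+39 > 70 → valid
(17,35,49): 17+35 > 49 → valid
(8,38,45): 8+38 > 45 → valid
(25,34,53): 25+34 > 53 → valid
(13,34,51): 13+34 ≤ 51 → not valid
(8,11,18): 8+11 > 18 → valid
(24,36,66): 24+36 ≤ 66 → not valid
6 of the 8 triples form a triangle.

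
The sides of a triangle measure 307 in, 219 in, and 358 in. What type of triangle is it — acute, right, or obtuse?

Compare the square of the longest side to the sum of squares of the other two: 219² + 307² = 142210 > 128164 = 358².

acute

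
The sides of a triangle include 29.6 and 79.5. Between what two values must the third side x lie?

By the triangle inequality, x must be less than 29.6 + 79.5 = 109.1 and greater than |29.6 − 79.5| = 49.9.

49.9 < x < 109.1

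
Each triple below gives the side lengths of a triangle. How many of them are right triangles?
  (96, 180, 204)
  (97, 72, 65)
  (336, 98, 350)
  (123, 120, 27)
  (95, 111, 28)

4

(96,180,204): 96²+180² = 41616 = 204² → right
(97,72,65): 65²+72² = 9409 = 97² → right
(336,98,350): 98²+336² = 122500 = 350² → right
(123,120,27): 27²+120² = 15129 = 123² → right
(95,111,28): 28²+95² = 9809 < 12321 = 111² → obtuse
4 of the 5 are right.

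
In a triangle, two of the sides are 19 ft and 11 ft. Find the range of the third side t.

8 < t < 30 (ft)

By the triangle inequality, t must be less than 19 + 11 = 30 and greater than |19 − 11| = 8.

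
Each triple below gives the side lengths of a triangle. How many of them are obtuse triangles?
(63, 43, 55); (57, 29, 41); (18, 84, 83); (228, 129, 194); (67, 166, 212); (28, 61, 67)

(63,43,55): 43²+55² = 4874 > 3969 = 63² → acute
(57,29,41): 29²+41² = 2522 < 3249 = 57² → obtuse
(18,84,83): 18²+83² = 7213 > 7056 = 84² → acute
(228,129,194): 129²+194² = 54277 > 51984 = 228² → acute
(67,166,212): 67²+166² = 32045 < 44944 = 212² → obtuse
(28,61,67): 28²+61² = 4505 > 4489 = 67² → acute
2 of the 6 are obtuse.

2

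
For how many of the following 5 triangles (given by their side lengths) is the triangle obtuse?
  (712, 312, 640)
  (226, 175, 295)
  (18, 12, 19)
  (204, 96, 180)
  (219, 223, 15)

2

(712,312,640): 312²+640² = 506944 = 712² → right
(226,175,295): 175²+226² = 81701 < 87025 = 295² → obtuse
(18,12,19): 12²+18² = 468 > 361 = 19² → acute
(204,96,180): 96²+180² = 41616 = 204² → right
(219,223,15): 15²+219² = 48186 < 49729 = 223² → obtuse
2 of the 5 are obtuse.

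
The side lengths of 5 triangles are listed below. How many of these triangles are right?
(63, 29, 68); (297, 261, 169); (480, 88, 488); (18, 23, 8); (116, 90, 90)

1

(63,29,68): 29²+63² = 4810 > 4624 = 68² → acute
(297,261,169): 169²+261² = 96682 > 88209 = 297² → acute
(480,88,488): 88²+480² = 238144 = 488² → right
(18,23,8): 8²+18² = 388 < 529 = 23² → obtuse
(116,90,90): 90²+90² = 16200 > 13456 = 116² → acute
1 of the 5 is right.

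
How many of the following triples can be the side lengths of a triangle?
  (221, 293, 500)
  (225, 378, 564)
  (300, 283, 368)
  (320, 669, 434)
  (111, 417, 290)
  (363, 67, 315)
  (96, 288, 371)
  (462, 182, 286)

7

(221,293,500): 221+293 > 500 → valid
(225,378,564): 225+378 > 564 → valid
(283,300,368): 283+300 > 368 → valid
(320,434,669): 320+434 > 669 → valid
(111,290,417): 111+290 ≤ 417 → not valid
(67,315,363): 67+315 > 363 → valid
(96,288,371): 96+288 > 371 → valid
(182,286,462): 182+286 > 462 → valid
7 of the 8 triples form a triangle.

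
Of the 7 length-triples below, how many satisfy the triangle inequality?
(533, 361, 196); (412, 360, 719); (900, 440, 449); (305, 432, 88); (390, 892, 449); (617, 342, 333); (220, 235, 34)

(196,361,533): 196+361 > 533 → valid
(360,412,719): 360+412 > 719 → valid
(440,449,900): 440+449 ≤ 900 → not valid
(88,305,432): 88+305 ≤ 432 → not valid
(390,449,892): 390+449 ≤ 892 → not valid
(333,342,617): 333+342 > 617 → valid
(34,220,235): 34+220 > 235 → valid
4 of the 7 triples form a triangle.

4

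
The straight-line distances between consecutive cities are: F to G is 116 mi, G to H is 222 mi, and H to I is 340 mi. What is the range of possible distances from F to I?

The maximum is all hops collinear in one direction: 116 + 222 + 340 = 678.
The longest hop is 340; the others sum to 338. Folding the others back against it leaves at least 340 − 338 = 2.

2 ≤ FI ≤ 678 mi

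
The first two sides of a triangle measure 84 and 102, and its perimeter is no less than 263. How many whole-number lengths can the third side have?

Triangle inequality: 18 < x < 186. Perimeter ≥ 263 gives x ≥ 263 − 84 − 102 = 77.
So 77 ≤ x < 186; integers 77 through 185: 109 values.

109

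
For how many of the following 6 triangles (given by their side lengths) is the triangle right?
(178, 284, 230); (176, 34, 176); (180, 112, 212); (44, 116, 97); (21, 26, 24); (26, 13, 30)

1

(178,284,230): 178²+230² = 84584 > 80656 = 284² → acute
(176,34,176): 34²+176² = 32132 > 30976 = 176² → acute
(180,112,212): 112²+180² = 44944 = 212² → right
(44,116,97): 44²+97² = 11345 < 13456 = 116² → obtuse
(21,26,24): 21²+24² = 1017 > 676 = 26² → acute
(26,13,30): 13²+26² = 845 < 900 = 30² → obtuse
1 of the 6 is right.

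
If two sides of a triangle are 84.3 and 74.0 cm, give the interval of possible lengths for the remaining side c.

10.3 < c < 158.3 (cm)

By the triangle inequality, c must be less than 84.3 + 74.0 = 158.3 and greater than |84.3 − 74.0| = 10.3.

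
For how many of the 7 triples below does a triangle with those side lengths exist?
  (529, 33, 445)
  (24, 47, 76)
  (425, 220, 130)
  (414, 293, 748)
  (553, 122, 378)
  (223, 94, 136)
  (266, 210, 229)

(33,445,529): 33+445 ≤ 529 → not valid
(24,47,76): 24+47 ≤ 76 → not valid
(130,220,425): 130+220 ≤ 425 → not valid
(293,414,748): 293+414 ≤ 748 → not valid
(122,378,553): 122+378 ≤ 553 → not valid
(94,136,223): 94+136 > 223 → valid
(210,229,266): 210+229 > 266 → valid
2 of the 7 triples form a triangle.

2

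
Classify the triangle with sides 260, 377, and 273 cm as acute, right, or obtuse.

Compare the square of the longest side to the sum of squares of the other two: 260² + 273² = 142129 = 377².

right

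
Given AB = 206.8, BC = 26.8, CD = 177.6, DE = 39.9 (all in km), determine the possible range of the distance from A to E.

The maximum is all hops collinear in one direction: 206.8 + 26.8 + 177.6 + 39.9 = 451.1.
The longest hop is 206.8; the others sum to 244.3. Since 206.8 ≤ 244.3, the path can fold back on itself completely, so the minimum distance is 0.

0 ≤ AE ≤ 451.1 km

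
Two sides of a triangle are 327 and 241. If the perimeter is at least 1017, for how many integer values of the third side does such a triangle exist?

Triangle inequality: 86 < x < 568. Perimeter ≥ 1017 gives x ≥ 1017 − 327 − 241 = 449.
So 449 ≤ x < 568; integers 449 through 567: 119 values.

119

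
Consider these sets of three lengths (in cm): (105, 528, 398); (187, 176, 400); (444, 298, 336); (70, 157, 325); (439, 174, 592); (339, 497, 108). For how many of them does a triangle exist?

2

(105,398,528): 105+398 ≤ 528 → not valid
(176,187,400): 176+187 ≤ 400 → not valid
(298,336,444): 298+336 > 444 → valid
(70,157,325): 70+157 ≤ 325 → not valid
(174,439,592): 174+439 > 592 → valid
(108,339,497): 108+339 ≤ 497 → not valid
2 of the 6 triples form a triangle.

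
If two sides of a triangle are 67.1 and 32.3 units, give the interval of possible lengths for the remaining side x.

34.8 < x < 99.4 (units)

By the triangle inequality, x must be less than 67.1 + 32.3 = 99.4 and greater than |67.1 − 32.3| = 34.8.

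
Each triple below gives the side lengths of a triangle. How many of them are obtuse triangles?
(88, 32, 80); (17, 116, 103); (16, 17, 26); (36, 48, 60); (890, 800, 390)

(88,32,80): 32²+80² = 7424 < 7744 = 88² → obtuse
(17,116,103): 17²+103² = 10898 < 13456 = 116² → obtuse
(16,17,26): 16²+17² = 545 < 676 = 26² → obtuse
(36,48,60): 36²+48² = 3600 = 60² → right
(890,800,390): 390²+800² = 792100 = 890² → right
3 of the 5 are obtuse.

3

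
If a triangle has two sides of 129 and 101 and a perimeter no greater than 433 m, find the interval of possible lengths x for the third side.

Triangle inequality alone gives 28 < x < 230.
The perimeter condition gives x ≤ 433 − 129 − 101 = 203.
Intersecting the two: 28 < x ≤ 203.

28 < x ≤ 203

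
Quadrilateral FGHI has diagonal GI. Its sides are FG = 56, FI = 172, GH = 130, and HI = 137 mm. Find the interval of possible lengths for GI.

116 < GI < 228

From triangle FGI: |56 − 172| < GI < 56 + 172, i.e. 116 < GI < 228.
From triangle HGI: 7 < GI < 267.
Both must hold, so GI lies in the intersection.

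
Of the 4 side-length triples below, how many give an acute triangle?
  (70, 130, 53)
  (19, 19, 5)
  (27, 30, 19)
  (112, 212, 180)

2

(70,130,53): 53+70 ≤ 130, not a triangle
(19,19,5): 5²+19² = 386 > 361 = 19² → acute
(27,30,19): 19²+27² = 1090 > 900 = 30² → acute
(112,212,180): 112²+180² = 44944 = 212² → right
2 of the 4 are acute.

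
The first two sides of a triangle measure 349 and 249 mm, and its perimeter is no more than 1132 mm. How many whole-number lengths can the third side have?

434

Triangle inequality: 100 < x < 598. Perimeter ≤ 1132 gives x ≤ 1132 − 349 − 249 = 534.
So 100 < x ≤ 534; integers 101 through 534: 434 values.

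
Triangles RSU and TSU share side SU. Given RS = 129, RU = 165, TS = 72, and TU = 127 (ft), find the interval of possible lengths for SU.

From triangle RSU: |129 − 165| < SU < 129 + 165, i.e. 36 < SU < 294.
From triangle TSU: 55 < SU < 199.
Both must hold, so SU lies in the intersection.

55 < SU < 199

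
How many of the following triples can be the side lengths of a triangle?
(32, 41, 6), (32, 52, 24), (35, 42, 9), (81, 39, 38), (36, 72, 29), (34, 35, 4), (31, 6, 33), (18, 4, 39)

4

(6,32,41): 6+32 ≤ 41 → not valid
(24,32,52): 24+32 > 52 → valid
(9,35,42): 9+35 > 42 → valid
(38,39,81): 38+39 ≤ 81 → not valid
(29,36,72): 29+36 ≤ 72 → not valid
(4,34,35): 4+34 > 35 → valid
(6,31,33): 6+31 > 33 → valid
(4,18,39): 4+18 ≤ 39 → not valid
4 of the 8 triples form a triangle.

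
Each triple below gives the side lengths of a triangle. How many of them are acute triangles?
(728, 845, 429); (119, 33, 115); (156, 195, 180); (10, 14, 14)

(728,845,429): 429²+728² = 714025 = 845² → right
(119,33,115): 33²+115² = 14314 > 14161 = 119² → acute
(156,195,180): 156²+180² = 56736 > 38025 = 195² → acute
(10,14,14): 10²+14² = 296 > 196 = 14² → acute
3 of the 4 are acute.

3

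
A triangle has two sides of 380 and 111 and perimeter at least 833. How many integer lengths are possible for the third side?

Triangle inequality: 269 < x < 491. Perimeter ≥ 833 gives x ≥ 833 − 380 − 111 = 342.
So 342 ≤ x < 491; integers 342 through 490: 149 values.

149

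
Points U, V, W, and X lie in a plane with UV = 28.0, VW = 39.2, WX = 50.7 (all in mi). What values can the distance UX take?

The maximum is all hops collinear in one direction: 28.0 + 39.2 + 50.7 = 117.9.
The longest hop is 50.7; the others sum to 67.2. Since 50.7 ≤ 67.2, the path can fold back on itself completely, so the minimum distance is 0.

0 ≤ UX ≤ 117.9 mi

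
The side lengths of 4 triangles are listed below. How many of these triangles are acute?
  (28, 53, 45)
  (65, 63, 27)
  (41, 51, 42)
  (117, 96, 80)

3

(28,53,45): 28²+45² = 2809 = 53² → right
(65,63,27): 27²+63² = 4698 > 4225 = 65² → acute
(41,51,42): 41²+42² = 3445 > 2601 = 51² → acute
(117,96,80): 80²+96² = 15616 > 13689 = 117² → acute
3 of the 4 are acute.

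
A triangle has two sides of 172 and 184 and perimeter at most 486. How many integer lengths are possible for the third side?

118

Triangle inequality: 12 < x < 356. Perimeter ≤ 486 gives x ≤ 486 − 172 − 184 = 130.
So 12 < x ≤ 130; integers 13 through 130: 118 values.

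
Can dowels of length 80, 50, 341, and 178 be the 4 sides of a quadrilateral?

No

For a quadrilateral, each side must be shorter than the sum of the others.
Here the longest side is 341, but the remaining 3 sides sum to only 308.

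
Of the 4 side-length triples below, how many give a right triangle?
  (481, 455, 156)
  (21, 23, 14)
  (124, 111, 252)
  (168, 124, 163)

(481,455,156): 156²+455² = 231361 = 481² → right
(21,23,14): 14²+21² = 637 > 529 = 23² → acute
(124,111,252): 111+124 ≤ 252, not a triangle
(168,124,163): 124²+163² = 41945 > 28224 = 168² → acute
1 of the 4 is right.

1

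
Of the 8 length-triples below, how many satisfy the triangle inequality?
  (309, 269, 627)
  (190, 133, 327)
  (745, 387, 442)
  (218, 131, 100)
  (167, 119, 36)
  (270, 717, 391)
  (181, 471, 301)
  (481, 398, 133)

4

(269,309,627): 269+309 ≤ 627 → not valid
(133,190,327): 133+190 ≤ 327 → not valid
(387,442,745): 387+442 > 745 → valid
(100,131,218): 100+131 > 218 → valid
(36,119,167): 36+119 ≤ 167 → not valid
(270,391,717): 270+391 ≤ 717 → not valid
(181,301,471): 181+301 > 471 → valid
(133,398,481): 133+398 > 481 → valid
4 of the 8 triples form a triangle.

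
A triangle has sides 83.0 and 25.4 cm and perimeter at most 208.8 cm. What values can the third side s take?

57.6 < s ≤ 100.4 cm

Triangle inequality alone gives 57.6 < s < 108.4.
The perimeter condition gives s ≤ 208.8 − 83.0 − 25.4 = 100.4.
Intersecting the two: 57.6 < s ≤ 100.4.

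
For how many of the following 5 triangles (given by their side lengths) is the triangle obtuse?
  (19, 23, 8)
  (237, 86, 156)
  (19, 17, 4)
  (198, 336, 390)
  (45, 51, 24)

(19,23,8): 8²+19² = 425 < 529 = 23² → obtuse
(237,86,156): 86²+156² = 31732 < 56169 = 237² → obtuse
(19,17,4): 4²+17² = 305 < 361 = 19² → obtuse
(198,336,390): 198²+336² = 152100 = 390² → right
(45,51,24): 24²+45² = 2601 = 51² → right
3 of the 5 are obtuse.

3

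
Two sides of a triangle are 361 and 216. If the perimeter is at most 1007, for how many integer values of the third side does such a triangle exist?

Triangle inequality: 145 < x < 577. Perimeter ≤ 1007 gives x ≤ 1007 − 361 − 216 = 430.
So 145 < x ≤ 430; integers 146 through 430: 285 values.

285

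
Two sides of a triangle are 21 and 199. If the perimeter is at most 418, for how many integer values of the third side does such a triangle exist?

20

Triangle inequality: 178 < x < 220. Perimeter ≤ 418 gives x ≤ 418 − 21 − 199 = 198.
So 178 < x ≤ 198; integers 179 through 198: 20 values.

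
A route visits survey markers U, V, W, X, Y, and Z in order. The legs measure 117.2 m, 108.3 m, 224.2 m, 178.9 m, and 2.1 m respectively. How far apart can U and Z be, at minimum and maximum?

0 ≤ UZ ≤ 630.7 m

The maximum is all hops collinear in one direction: 117.2 + 108.3 + 224.2 + 178.9 + 2.1 = 630.7.
The longest hop is 224.2; the others sum to 406.5. Since 224.2 ≤ 406.5, the path can fold back on itself completely, so the minimum distance is 0.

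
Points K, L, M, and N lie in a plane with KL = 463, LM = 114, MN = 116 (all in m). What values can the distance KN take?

The maximum is all hops collinear in one direction: 463 + 114 + 116 = 693.
The longest hop is 463; the others sum to 230. Folding the others back against it leaves at least 463 − 230 = 233.

233 ≤ KN ≤ 693 m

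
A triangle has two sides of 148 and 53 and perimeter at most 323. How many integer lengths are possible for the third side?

Triangle inequality: 95 < x < 201. Perimeter ≤ 323 gives x ≤ 323 − 148 − 53 = 122.
So 95 < x ≤ 122; integers 96 through 122: 27 values.

27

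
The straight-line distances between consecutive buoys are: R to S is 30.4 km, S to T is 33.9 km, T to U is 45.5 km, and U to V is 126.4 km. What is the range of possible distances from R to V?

16.6 ≤ RV ≤ 236.2 km

The maximum is all hops collinear in one direction: 30.4 + 33.9 + 45.5 + 126.4 = 236.2.
The longest hop is 126.4; the others sum to 109.8. Folding the others back against it leaves at least 126.4 − 109.8 = 16.6.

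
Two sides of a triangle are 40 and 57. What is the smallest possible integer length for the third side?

18

The third side must be strictly greater than |40 − 57| = 17.
The smallest integer above 17 is 18.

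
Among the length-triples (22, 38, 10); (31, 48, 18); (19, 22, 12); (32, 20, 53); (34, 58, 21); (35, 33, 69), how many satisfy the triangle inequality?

(10,22,38): 10+22 ≤ 38 → not valid
(18,31,48): 18+31 > 48 → valid
(12,19,22): 12+19 > 22 → valid
(20,32,53): 20+32 ≤ 53 → not valid
(21,34,58): 21+34 ≤ 58 → not valid
(33,35,69): 33+35 ≤ 69 → not valid
2 of the 6 triples form a triangle.

2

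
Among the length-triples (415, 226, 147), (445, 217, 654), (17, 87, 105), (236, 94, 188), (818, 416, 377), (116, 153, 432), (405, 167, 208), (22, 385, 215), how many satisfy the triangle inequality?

(147,226,415): 147+226 ≤ 415 → not valid
(217,445,654): 217+445 > 654 → valid
(17,87,105): 17+87 ≤ 105 → not valid
(94,188,236): 94+188 > 236 → valid
(377,416,818): 377+416 ≤ 818 → not valid
(116,153,432): 116+153 ≤ 432 → not valid
(167,208,405): 167+208 ≤ 405 → not valid
(22,215,385): 22+215 ≤ 385 → not valid
2 of the 8 triples form a triangle.

2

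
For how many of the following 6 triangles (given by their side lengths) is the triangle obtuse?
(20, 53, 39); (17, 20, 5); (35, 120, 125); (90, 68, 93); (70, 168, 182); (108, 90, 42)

(20,53,39): 20²+39² = 1921 < 2809 = 53² → obtuse
(17,20,5): 5²+17² = 314 < 400 = 20² → obtuse
(35,120,125): 35²+120² = 15625 = 125² → right
(90,68,93): 68²+90² = 12724 > 8649 = 93² → acute
(70,168,182): 70²+168² = 33124 = 182² → right
(108,90,42): 42²+90² = 9864 < 11664 = 108² → obtuse
3 of the 6 are obtuse.

3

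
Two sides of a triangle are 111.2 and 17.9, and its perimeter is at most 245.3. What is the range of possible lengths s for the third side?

Triangle inequality alone gives 93.3 < s < 129.1.
The perimeter condition gives s ≤ 245.3 − 111.2 − 17.9 = 116.2.
Intersecting the two: 93.3 < s ≤ 116.2.

93.3 < s ≤ 116.2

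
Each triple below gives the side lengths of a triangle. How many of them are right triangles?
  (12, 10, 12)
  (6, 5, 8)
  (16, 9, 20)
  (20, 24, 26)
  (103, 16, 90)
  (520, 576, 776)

1

(12,10,12): 10²+12² = 244 > 144 = 12² → acute
(6,5,8): 5²+6² = 61 < 64 = 8² → obtuse
(16,9,20): 9²+16² = 337 < 400 = 20² → obtuse
(20,24,26): 20²+24² = 976 > 676 = 26² → acute
(103,16,90): 16²+90² = 8356 < 10609 = 103² → obtuse
(520,576,776): 520²+576² = 602176 = 776² → right
1 of the 6 is right.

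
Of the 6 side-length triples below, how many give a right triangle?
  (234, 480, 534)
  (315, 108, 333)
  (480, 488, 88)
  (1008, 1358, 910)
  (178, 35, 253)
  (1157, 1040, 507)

(234,480,534): 234²+480² = 285156 = 534² → right
(315,108,333): 108²+315² = 110889 = 333² → right
(480,488,88): 88²+480² = 238144 = 488² → right
(1008,1358,910): 910²+1008² = 1844164 = 1358² → right
(178,35,253): 35+178 ≤ 253, not a triangle
(1157,1040,507): 507²+1040² = 1338649 = 1157² → right
5 of the 6 are right.

5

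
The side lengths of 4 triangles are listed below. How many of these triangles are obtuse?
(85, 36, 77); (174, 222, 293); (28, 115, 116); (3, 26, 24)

(85,36,77): 36²+77² = 7225 = 85² → right
(174,222,293): 174²+222² = 79560 < 85849 = 293² → obtuse
(28,115,116): 28²+115² = 14009 > 13456 = 116² → acute
(3,26,24): 3²+24² = 585 < 676 = 26² → obtuse
2 of the 4 are obtuse.

2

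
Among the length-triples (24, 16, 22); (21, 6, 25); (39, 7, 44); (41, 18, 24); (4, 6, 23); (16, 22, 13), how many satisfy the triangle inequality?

5

(16,22,24): 16+22 > 24 → valid
(6,21,25): 6+21 > 25 → valid
(7,39,44): 7+39 > 44 → valid
(18,24,41): 18+24 > 41 → valid
(4,6,23): 4+6 ≤ 23 → not valid
(13,16,22): 13+16 > 22 → valid
5 of the 6 triples form a triangle.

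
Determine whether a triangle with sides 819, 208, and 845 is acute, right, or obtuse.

Compare the square of the longest side to the sum of squares of the other two: 208² + 819² = 714025 = 845².

right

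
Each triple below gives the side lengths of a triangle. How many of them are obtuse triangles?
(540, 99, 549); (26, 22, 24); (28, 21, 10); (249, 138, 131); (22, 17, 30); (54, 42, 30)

(540,99,549): 99²+540² = 301401 = 549² → right
(26,22,24): 22²+24² = 1060 > 676 = 26² → acute
(28,21,10): 10²+21² = 541 < 784 = 28² → obtuse
(249,138,131): 131²+138² = 36205 < 62001 = 249² → obtuse
(22,17,30): 17²+22² = 773 < 900 = 30² → obtuse
(54,42,30): 30²+42² = 2664 < 2916 = 54² → obtuse
4 of the 6 are obtuse.

4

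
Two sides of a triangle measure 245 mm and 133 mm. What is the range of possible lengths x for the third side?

112 < x < 378

By the triangle inequality, x must be less than 245 + 133 = 378 and greater than |245 − 133| = 112.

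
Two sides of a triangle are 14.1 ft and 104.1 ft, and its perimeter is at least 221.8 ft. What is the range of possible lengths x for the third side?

Triangle inequality alone gives 90.0 < x < 118.2.
The perimeter condition gives x ≥ 221.8 − 14.1 − 104.1 = 103.6.
Intersecting the two: 103.6 ≤ x < 118.2.

103.6 ≤ x < 118.2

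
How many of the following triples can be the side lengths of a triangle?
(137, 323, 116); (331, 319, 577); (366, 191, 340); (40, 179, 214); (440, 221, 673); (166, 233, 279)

4

(116,137,323): 116+137 ≤ 323 → not valid
(319,331,577): 319+331 > 577 → valid
(191,340,366): 191+340 > 366 → valid
(40,179,214): 40+179 > 214 → valid
(221,440,673): 221+440 ≤ 673 → not valid
(166,233,279): 166+233 > 279 → valid
4 of the 6 triples form a triangle.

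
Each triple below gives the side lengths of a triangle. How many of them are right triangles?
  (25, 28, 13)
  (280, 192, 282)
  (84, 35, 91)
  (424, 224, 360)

2

(25,28,13): 13²+25² = 794 > 784 = 28² → acute
(280,192,282): 192²+280² = 115264 > 79524 = 282² → acute
(84,35,91): 35²+84² = 8281 = 91² → right
(424,224,360): 224²+360² = 179776 = 424² → right
2 of the 4 are right.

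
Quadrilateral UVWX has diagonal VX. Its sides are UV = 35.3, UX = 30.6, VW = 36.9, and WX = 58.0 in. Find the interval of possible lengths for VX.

21.1 < VX < 65.9

From triangle UVX: |35.3 − 30.6| < VX < 35.3 + 30.6, i.e. 4.7 < VX < 65.9.
From triangle WVX: 21.1 < VX < 94.9.
Both must hold, so VX lies in the intersection.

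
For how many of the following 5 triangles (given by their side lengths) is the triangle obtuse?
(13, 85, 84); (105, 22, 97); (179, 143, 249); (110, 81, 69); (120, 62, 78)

(13,85,84): 13²+84² = 7225 = 85² → right
(105,22,97): 22²+97² = 9893 < 11025 = 105² → obtuse
(179,143,249): 143²+179² = 52490 < 62001 = 249² → obtuse
(110,81,69): 69²+81² = 11322 < 12100 = 110² → obtuse
(120,62,78): 62²+78² = 9928 < 14400 = 120² → obtuse
4 of the 5 are obtuse.

4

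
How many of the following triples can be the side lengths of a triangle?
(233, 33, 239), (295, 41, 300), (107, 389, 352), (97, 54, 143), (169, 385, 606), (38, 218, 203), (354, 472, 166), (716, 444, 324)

(33,233,239): 33+233 > 239 → valid
(41,295,300): 41+295 > 300 → valid
(107,352,389): 107+352 > 389 → valid
(54,97,143): 54+97 > 143 → valid
(169,385,606): 169+385 ≤ 606 → not valid
(38,203,218): 38+203 > 218 → valid
(166,354,472): 166+354 > 472 → valid
(324,444,716): 324+444 > 716 → valid
7 of the 8 triples form a triangle.

7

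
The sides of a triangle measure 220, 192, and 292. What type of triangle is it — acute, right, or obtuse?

Compare the square of the longest side to the sum of squares of the other two: 192² + 220² = 85264 = 292².

right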